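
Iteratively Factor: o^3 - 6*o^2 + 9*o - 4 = (o - 4)*(o^2 - 2*o + 1) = (o - 4)*(o - 1)*(o - 1)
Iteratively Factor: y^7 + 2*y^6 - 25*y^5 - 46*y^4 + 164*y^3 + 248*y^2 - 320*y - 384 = (y - 2)*(y^6 + 4*y^5 - 17*y^4 - 80*y^3 + 4*y^2 + 256*y + 192) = (y - 2)*(y + 1)*(y^5 + 3*y^4 - 20*y^3 - 60*y^2 + 64*y + 192) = (y - 2)*(y + 1)*(y + 4)*(y^4 - y^3 - 16*y^2 + 4*y + 48) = (y - 4)*(y - 2)*(y + 1)*(y + 4)*(y^3 + 3*y^2 - 4*y - 12) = (y - 4)*(y - 2)*(y + 1)*(y + 3)*(y + 4)*(y^2 - 4) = (y - 4)*(y - 2)^2*(y + 1)*(y + 3)*(y + 4)*(y + 2)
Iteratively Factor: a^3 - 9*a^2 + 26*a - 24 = (a - 4)*(a^2 - 5*a + 6) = (a - 4)*(a - 3)*(a - 2)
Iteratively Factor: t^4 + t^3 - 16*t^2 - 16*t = (t)*(t^3 + t^2 - 16*t - 16) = t*(t + 1)*(t^2 - 16) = t*(t + 1)*(t + 4)*(t - 4)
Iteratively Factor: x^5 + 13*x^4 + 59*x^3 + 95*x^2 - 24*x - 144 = (x + 3)*(x^4 + 10*x^3 + 29*x^2 + 8*x - 48) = (x - 1)*(x + 3)*(x^3 + 11*x^2 + 40*x + 48) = (x - 1)*(x + 3)*(x + 4)*(x^2 + 7*x + 12) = (x - 1)*(x + 3)*(x + 4)^2*(x + 3)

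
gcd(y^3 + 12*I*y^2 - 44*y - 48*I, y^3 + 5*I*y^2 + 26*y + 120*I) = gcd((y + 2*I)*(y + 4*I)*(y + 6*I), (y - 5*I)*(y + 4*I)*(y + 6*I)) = y^2 + 10*I*y - 24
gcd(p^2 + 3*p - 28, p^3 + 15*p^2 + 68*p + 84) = p + 7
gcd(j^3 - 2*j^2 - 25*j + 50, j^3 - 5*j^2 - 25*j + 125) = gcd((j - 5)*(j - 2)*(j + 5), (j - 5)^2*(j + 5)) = j^2 - 25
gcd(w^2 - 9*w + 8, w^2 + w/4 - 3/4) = 1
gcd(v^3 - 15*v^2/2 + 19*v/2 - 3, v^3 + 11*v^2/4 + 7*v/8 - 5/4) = v - 1/2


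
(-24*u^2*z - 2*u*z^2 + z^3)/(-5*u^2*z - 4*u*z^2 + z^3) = (24*u^2 + 2*u*z - z^2)/(5*u^2 + 4*u*z - z^2)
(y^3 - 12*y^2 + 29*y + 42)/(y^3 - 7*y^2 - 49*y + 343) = (y^2 - 5*y - 6)/(y^2 - 49)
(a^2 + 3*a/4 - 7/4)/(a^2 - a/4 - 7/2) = (a - 1)/(a - 2)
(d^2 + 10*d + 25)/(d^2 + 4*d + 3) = (d^2 + 10*d + 25)/(d^2 + 4*d + 3)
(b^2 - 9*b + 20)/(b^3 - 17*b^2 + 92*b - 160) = 1/(b - 8)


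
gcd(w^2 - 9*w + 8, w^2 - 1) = w - 1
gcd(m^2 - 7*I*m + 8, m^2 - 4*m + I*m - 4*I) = m + I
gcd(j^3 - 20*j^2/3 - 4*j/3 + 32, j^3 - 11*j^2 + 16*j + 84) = j^2 - 4*j - 12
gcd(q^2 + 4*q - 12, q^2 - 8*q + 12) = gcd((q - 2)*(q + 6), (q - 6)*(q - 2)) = q - 2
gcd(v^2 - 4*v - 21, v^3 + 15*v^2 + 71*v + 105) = v + 3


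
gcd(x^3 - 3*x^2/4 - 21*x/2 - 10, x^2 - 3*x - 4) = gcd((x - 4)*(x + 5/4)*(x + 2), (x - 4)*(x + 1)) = x - 4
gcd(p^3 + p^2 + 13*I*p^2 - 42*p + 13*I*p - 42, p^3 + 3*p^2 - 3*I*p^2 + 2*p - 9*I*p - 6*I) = p + 1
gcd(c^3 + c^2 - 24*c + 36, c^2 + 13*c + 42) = c + 6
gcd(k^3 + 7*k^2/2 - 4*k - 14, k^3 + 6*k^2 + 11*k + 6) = k + 2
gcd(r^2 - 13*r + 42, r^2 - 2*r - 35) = r - 7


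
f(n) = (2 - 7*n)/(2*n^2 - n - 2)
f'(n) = (1 - 4*n)*(2 - 7*n)/(2*n^2 - n - 2)^2 - 7/(2*n^2 - n - 2)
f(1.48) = -9.28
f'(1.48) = 42.92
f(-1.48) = 3.20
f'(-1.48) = 3.93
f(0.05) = -0.81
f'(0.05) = 3.74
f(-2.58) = 1.44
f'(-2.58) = 0.67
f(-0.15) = -1.69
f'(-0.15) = 5.38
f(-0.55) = -6.92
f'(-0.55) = 34.50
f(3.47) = -1.20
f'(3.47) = 0.45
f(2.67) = -1.74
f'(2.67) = 1.03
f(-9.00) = 0.38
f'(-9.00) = 0.04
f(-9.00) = 0.38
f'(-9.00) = 0.04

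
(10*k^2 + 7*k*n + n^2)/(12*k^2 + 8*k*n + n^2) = (5*k + n)/(6*k + n)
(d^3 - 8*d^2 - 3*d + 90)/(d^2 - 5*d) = d - 3 - 18/d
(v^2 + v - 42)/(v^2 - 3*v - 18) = (v + 7)/(v + 3)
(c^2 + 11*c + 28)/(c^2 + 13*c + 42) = (c + 4)/(c + 6)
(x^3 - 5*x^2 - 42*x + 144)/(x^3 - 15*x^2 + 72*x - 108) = (x^2 - 2*x - 48)/(x^2 - 12*x + 36)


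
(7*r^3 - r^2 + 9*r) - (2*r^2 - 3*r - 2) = 7*r^3 - 3*r^2 + 12*r + 2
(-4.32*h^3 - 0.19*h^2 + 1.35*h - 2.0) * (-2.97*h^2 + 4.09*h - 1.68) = 12.8304*h^5 - 17.1045*h^4 + 2.471*h^3 + 11.7807*h^2 - 10.448*h + 3.36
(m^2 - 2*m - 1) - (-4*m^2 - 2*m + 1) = 5*m^2 - 2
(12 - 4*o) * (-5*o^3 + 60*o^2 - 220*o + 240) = 20*o^4 - 300*o^3 + 1600*o^2 - 3600*o + 2880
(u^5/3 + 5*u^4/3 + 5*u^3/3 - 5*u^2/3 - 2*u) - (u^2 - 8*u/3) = u^5/3 + 5*u^4/3 + 5*u^3/3 - 8*u^2/3 + 2*u/3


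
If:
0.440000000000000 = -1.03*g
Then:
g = -0.43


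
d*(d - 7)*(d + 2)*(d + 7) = d^4 + 2*d^3 - 49*d^2 - 98*d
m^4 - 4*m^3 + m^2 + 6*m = m*(m - 3)*(m - 2)*(m + 1)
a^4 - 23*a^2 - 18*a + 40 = (a - 5)*(a - 1)*(a + 2)*(a + 4)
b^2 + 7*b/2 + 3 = (b + 3/2)*(b + 2)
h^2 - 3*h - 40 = (h - 8)*(h + 5)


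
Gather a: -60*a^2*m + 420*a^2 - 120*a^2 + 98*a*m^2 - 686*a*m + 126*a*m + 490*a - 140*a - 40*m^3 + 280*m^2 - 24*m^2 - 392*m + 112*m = a^2*(300 - 60*m) + a*(98*m^2 - 560*m + 350) - 40*m^3 + 256*m^2 - 280*m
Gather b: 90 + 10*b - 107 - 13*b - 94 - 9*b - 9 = -12*b - 120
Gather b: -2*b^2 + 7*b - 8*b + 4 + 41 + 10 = -2*b^2 - b + 55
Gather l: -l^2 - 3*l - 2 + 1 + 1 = -l^2 - 3*l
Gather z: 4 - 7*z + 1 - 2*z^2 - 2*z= -2*z^2 - 9*z + 5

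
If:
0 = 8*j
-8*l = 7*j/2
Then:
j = 0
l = 0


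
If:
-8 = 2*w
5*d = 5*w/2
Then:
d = -2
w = -4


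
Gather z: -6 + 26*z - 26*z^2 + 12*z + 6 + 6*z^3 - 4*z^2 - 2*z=6*z^3 - 30*z^2 + 36*z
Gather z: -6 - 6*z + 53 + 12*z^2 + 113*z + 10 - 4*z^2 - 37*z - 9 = 8*z^2 + 70*z + 48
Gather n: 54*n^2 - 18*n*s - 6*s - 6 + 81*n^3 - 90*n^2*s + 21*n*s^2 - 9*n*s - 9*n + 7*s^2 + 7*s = 81*n^3 + n^2*(54 - 90*s) + n*(21*s^2 - 27*s - 9) + 7*s^2 + s - 6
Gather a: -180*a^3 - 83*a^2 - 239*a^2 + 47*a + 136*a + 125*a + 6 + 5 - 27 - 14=-180*a^3 - 322*a^2 + 308*a - 30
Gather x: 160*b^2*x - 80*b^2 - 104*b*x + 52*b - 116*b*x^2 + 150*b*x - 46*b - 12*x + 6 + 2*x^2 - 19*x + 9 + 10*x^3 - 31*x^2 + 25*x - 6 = -80*b^2 + 6*b + 10*x^3 + x^2*(-116*b - 29) + x*(160*b^2 + 46*b - 6) + 9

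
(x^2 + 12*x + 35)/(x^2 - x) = (x^2 + 12*x + 35)/(x*(x - 1))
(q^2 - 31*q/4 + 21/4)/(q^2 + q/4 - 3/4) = (q - 7)/(q + 1)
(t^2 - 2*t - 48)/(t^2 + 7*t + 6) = (t - 8)/(t + 1)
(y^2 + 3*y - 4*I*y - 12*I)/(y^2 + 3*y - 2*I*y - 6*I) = (y - 4*I)/(y - 2*I)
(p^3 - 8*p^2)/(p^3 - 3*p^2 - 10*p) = p*(8 - p)/(-p^2 + 3*p + 10)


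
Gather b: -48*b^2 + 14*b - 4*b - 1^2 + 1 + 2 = -48*b^2 + 10*b + 2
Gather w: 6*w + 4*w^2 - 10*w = 4*w^2 - 4*w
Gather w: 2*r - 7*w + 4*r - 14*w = 6*r - 21*w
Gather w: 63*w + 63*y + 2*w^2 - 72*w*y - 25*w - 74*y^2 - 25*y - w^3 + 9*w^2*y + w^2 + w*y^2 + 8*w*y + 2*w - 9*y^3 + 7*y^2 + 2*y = -w^3 + w^2*(9*y + 3) + w*(y^2 - 64*y + 40) - 9*y^3 - 67*y^2 + 40*y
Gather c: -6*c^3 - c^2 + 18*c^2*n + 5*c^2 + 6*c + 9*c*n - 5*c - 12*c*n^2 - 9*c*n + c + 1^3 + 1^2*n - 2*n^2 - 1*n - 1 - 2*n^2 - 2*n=-6*c^3 + c^2*(18*n + 4) + c*(2 - 12*n^2) - 4*n^2 - 2*n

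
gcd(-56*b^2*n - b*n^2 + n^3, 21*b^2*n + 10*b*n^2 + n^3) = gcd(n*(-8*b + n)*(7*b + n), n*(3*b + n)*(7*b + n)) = 7*b*n + n^2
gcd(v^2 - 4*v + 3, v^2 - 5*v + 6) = v - 3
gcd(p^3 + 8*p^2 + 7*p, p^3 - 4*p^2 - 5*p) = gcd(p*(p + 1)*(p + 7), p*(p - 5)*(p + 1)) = p^2 + p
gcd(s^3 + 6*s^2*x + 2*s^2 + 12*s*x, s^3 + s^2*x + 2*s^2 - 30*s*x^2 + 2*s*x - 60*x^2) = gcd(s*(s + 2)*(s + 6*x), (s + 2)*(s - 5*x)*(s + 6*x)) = s^2 + 6*s*x + 2*s + 12*x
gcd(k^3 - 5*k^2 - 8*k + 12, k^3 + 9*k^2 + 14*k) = k + 2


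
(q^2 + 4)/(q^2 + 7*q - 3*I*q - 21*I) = (q^2 + 4)/(q^2 + q*(7 - 3*I) - 21*I)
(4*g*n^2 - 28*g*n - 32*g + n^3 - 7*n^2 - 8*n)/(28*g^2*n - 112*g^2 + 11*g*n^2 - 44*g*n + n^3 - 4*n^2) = (n^2 - 7*n - 8)/(7*g*n - 28*g + n^2 - 4*n)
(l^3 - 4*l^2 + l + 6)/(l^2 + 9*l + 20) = (l^3 - 4*l^2 + l + 6)/(l^2 + 9*l + 20)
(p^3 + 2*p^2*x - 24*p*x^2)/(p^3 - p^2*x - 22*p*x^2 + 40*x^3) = p*(-p - 6*x)/(-p^2 - 3*p*x + 10*x^2)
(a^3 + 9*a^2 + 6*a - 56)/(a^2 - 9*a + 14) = (a^2 + 11*a + 28)/(a - 7)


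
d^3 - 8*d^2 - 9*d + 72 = (d - 8)*(d - 3)*(d + 3)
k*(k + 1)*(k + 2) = k^3 + 3*k^2 + 2*k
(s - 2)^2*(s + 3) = s^3 - s^2 - 8*s + 12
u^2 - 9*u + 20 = (u - 5)*(u - 4)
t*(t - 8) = t^2 - 8*t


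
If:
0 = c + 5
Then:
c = -5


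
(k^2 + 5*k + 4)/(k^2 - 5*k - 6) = (k + 4)/(k - 6)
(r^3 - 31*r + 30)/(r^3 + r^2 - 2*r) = (r^2 + r - 30)/(r*(r + 2))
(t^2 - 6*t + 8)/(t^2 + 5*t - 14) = (t - 4)/(t + 7)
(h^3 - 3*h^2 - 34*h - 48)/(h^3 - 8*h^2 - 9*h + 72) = (h + 2)/(h - 3)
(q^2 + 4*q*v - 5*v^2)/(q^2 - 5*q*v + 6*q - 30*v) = (q^2 + 4*q*v - 5*v^2)/(q^2 - 5*q*v + 6*q - 30*v)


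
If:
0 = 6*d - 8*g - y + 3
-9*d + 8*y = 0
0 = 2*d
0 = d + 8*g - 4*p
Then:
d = 0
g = 3/8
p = 3/4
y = 0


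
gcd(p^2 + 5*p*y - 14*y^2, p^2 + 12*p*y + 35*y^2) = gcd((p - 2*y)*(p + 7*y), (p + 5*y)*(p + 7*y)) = p + 7*y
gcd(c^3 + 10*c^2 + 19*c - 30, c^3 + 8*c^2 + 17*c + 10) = c + 5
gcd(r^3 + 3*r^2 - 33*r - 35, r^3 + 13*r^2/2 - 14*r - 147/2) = r + 7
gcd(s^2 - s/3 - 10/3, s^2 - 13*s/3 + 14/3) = s - 2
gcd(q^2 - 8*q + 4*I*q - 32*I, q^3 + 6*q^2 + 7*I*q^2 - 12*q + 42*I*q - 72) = q + 4*I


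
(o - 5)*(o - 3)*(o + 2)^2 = o^4 - 4*o^3 - 13*o^2 + 28*o + 60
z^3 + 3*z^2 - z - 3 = (z - 1)*(z + 1)*(z + 3)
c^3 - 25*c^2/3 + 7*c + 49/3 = (c - 7)*(c - 7/3)*(c + 1)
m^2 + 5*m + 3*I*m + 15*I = (m + 5)*(m + 3*I)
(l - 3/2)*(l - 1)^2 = l^3 - 7*l^2/2 + 4*l - 3/2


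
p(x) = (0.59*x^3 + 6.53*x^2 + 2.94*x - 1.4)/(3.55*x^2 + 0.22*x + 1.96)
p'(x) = (-7.1*x - 0.22)*(0.59*x^3 + 6.53*x^2 + 2.94*x - 1.4)/(3.55*x^2 + 0.22*x + 1.96)^2 + (1.77*x^2 + 13.06*x + 2.94)/(3.55*x^2 + 0.22*x + 1.96)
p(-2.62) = 0.98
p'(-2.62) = -0.05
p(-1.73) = 0.82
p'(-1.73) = -0.37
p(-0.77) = -0.02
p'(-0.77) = -1.58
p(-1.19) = 0.50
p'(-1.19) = -0.89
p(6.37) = 2.95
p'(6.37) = 0.16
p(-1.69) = 0.80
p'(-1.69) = -0.39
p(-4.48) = 0.88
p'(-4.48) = 0.11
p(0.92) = 1.41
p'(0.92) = 1.34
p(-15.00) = -0.71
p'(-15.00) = 0.16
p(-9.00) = 0.25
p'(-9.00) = 0.15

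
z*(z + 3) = z^2 + 3*z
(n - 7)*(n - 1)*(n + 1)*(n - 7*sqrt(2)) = n^4 - 7*sqrt(2)*n^3 - 7*n^3 - n^2 + 49*sqrt(2)*n^2 + 7*n + 7*sqrt(2)*n - 49*sqrt(2)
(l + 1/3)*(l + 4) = l^2 + 13*l/3 + 4/3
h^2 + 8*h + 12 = (h + 2)*(h + 6)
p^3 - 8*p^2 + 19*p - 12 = (p - 4)*(p - 3)*(p - 1)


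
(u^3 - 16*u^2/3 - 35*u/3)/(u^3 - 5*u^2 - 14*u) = (u + 5/3)/(u + 2)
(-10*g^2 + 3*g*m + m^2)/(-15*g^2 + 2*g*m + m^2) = (2*g - m)/(3*g - m)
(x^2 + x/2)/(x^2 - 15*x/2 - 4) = x/(x - 8)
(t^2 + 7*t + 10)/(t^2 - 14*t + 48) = (t^2 + 7*t + 10)/(t^2 - 14*t + 48)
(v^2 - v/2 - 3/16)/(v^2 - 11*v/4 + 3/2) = (v + 1/4)/(v - 2)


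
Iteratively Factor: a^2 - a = (a)*(a - 1)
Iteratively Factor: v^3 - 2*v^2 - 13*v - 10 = (v - 5)*(v^2 + 3*v + 2) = (v - 5)*(v + 2)*(v + 1)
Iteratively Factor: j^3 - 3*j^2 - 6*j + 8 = (j - 1)*(j^2 - 2*j - 8) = (j - 4)*(j - 1)*(j + 2)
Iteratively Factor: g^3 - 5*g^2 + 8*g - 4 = (g - 1)*(g^2 - 4*g + 4) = (g - 2)*(g - 1)*(g - 2)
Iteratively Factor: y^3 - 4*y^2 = (y - 4)*(y^2) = y*(y - 4)*(y)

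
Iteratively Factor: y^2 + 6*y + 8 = (y + 2)*(y + 4)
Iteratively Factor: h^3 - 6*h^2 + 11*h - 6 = (h - 3)*(h^2 - 3*h + 2) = (h - 3)*(h - 1)*(h - 2)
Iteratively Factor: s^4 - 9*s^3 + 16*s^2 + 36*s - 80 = (s - 2)*(s^3 - 7*s^2 + 2*s + 40) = (s - 4)*(s - 2)*(s^2 - 3*s - 10) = (s - 5)*(s - 4)*(s - 2)*(s + 2)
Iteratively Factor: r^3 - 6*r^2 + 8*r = (r - 2)*(r^2 - 4*r) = r*(r - 2)*(r - 4)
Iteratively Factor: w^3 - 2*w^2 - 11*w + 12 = (w + 3)*(w^2 - 5*w + 4) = (w - 1)*(w + 3)*(w - 4)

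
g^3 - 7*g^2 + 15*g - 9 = (g - 3)^2*(g - 1)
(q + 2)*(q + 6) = q^2 + 8*q + 12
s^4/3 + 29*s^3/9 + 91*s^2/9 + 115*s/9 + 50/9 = (s/3 + 1/3)*(s + 5/3)*(s + 2)*(s + 5)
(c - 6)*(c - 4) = c^2 - 10*c + 24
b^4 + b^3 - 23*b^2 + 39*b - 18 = (b - 3)*(b - 1)^2*(b + 6)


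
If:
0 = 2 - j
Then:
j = 2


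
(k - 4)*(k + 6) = k^2 + 2*k - 24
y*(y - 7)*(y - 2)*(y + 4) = y^4 - 5*y^3 - 22*y^2 + 56*y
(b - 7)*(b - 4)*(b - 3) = b^3 - 14*b^2 + 61*b - 84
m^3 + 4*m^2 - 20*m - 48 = (m - 4)*(m + 2)*(m + 6)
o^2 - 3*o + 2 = (o - 2)*(o - 1)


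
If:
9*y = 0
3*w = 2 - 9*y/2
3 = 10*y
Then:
No Solution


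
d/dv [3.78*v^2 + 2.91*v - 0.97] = 7.56*v + 2.91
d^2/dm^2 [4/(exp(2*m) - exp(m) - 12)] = 4*((1 - 4*exp(m))*(-exp(2*m) + exp(m) + 12) - 2*(2*exp(m) - 1)^2*exp(m))*exp(m)/(-exp(2*m) + exp(m) + 12)^3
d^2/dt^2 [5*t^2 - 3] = 10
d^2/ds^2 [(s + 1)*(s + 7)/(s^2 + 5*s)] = 2*(3*s^3 + 21*s^2 + 105*s + 175)/(s^3*(s^3 + 15*s^2 + 75*s + 125))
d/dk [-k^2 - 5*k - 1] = -2*k - 5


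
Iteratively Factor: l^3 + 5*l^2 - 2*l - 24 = (l - 2)*(l^2 + 7*l + 12) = (l - 2)*(l + 4)*(l + 3)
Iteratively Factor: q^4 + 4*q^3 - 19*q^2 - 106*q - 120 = (q - 5)*(q^3 + 9*q^2 + 26*q + 24) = (q - 5)*(q + 4)*(q^2 + 5*q + 6) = (q - 5)*(q + 3)*(q + 4)*(q + 2)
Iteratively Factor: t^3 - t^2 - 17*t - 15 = (t - 5)*(t^2 + 4*t + 3) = (t - 5)*(t + 3)*(t + 1)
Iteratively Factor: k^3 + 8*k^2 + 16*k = (k + 4)*(k^2 + 4*k) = (k + 4)^2*(k)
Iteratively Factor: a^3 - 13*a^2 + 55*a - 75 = (a - 5)*(a^2 - 8*a + 15) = (a - 5)^2*(a - 3)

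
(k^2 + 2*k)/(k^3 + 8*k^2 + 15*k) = (k + 2)/(k^2 + 8*k + 15)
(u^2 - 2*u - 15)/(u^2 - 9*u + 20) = (u + 3)/(u - 4)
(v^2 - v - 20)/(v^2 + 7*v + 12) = (v - 5)/(v + 3)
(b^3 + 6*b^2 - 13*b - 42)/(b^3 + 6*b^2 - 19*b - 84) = (b^2 - b - 6)/(b^2 - b - 12)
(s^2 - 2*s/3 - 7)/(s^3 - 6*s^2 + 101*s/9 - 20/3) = 3*(3*s + 7)/(9*s^2 - 27*s + 20)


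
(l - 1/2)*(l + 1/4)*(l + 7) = l^3 + 27*l^2/4 - 15*l/8 - 7/8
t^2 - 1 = (t - 1)*(t + 1)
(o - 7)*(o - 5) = o^2 - 12*o + 35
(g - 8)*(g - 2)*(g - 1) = g^3 - 11*g^2 + 26*g - 16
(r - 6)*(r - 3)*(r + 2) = r^3 - 7*r^2 + 36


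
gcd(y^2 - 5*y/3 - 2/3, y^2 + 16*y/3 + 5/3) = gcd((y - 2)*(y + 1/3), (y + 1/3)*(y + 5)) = y + 1/3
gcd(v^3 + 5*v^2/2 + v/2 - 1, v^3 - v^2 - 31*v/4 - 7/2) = v + 2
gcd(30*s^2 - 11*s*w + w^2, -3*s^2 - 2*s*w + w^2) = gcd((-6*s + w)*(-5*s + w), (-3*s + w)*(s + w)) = 1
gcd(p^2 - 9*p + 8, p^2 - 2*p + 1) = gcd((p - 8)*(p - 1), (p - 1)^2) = p - 1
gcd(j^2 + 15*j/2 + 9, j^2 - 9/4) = j + 3/2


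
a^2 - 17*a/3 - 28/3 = (a - 7)*(a + 4/3)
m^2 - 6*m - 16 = (m - 8)*(m + 2)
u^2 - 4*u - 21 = (u - 7)*(u + 3)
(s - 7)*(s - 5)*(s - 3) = s^3 - 15*s^2 + 71*s - 105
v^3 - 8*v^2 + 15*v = v*(v - 5)*(v - 3)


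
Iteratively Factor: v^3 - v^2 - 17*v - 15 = (v - 5)*(v^2 + 4*v + 3) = (v - 5)*(v + 3)*(v + 1)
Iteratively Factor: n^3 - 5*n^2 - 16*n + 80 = (n - 4)*(n^2 - n - 20) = (n - 4)*(n + 4)*(n - 5)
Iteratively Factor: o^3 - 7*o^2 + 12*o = (o - 3)*(o^2 - 4*o) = o*(o - 3)*(o - 4)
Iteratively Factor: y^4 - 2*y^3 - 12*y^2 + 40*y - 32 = (y - 2)*(y^3 - 12*y + 16) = (y - 2)*(y + 4)*(y^2 - 4*y + 4) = (y - 2)^2*(y + 4)*(y - 2)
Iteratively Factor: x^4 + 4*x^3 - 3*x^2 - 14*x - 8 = (x + 4)*(x^3 - 3*x - 2) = (x + 1)*(x + 4)*(x^2 - x - 2) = (x - 2)*(x + 1)*(x + 4)*(x + 1)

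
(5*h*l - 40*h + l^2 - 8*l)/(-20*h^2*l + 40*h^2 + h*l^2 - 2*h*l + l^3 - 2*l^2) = (8 - l)/(4*h*l - 8*h - l^2 + 2*l)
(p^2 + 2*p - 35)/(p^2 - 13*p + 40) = (p + 7)/(p - 8)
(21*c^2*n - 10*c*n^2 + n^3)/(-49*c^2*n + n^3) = (-3*c + n)/(7*c + n)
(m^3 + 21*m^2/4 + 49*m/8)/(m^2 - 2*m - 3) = m*(8*m^2 + 42*m + 49)/(8*(m^2 - 2*m - 3))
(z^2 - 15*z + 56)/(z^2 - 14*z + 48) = (z - 7)/(z - 6)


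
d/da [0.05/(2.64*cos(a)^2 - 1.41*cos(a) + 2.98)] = (0.264*cos(a) - 0.0705)*sin(a)/(2.64*cos(a)^2 - 1.41*cos(a) + 2.98)^2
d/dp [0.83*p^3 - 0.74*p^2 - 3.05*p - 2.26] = 2.49*p^2 - 1.48*p - 3.05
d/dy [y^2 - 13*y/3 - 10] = 2*y - 13/3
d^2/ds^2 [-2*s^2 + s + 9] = -4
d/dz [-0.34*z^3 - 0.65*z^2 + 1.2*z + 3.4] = -1.02*z^2 - 1.3*z + 1.2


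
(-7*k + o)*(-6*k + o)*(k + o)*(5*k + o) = 210*k^4 + 187*k^3*o - 31*k^2*o^2 - 7*k*o^3 + o^4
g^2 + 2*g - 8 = (g - 2)*(g + 4)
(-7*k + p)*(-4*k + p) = 28*k^2 - 11*k*p + p^2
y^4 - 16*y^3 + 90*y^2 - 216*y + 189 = (y - 7)*(y - 3)^3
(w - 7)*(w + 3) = w^2 - 4*w - 21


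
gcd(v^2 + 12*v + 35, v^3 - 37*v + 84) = v + 7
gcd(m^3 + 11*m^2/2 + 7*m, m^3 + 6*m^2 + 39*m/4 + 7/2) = m^2 + 11*m/2 + 7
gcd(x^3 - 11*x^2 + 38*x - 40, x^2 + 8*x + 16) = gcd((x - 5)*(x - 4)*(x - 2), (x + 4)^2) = 1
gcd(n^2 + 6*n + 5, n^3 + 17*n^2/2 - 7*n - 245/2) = n + 5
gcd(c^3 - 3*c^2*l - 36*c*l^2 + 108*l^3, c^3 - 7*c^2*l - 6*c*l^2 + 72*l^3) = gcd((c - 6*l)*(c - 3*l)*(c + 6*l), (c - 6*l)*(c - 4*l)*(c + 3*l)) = c - 6*l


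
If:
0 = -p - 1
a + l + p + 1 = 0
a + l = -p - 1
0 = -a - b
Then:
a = -l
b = l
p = -1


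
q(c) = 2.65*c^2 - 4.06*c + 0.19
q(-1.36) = 10.61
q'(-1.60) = -12.54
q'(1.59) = 4.37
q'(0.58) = -0.99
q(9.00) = 178.30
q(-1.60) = 13.47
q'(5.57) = 25.46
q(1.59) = 0.43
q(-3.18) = 39.90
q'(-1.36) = -11.27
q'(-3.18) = -20.91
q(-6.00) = 119.95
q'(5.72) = 26.26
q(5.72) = 63.67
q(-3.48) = 46.41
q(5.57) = 59.79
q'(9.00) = 43.64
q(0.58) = -1.27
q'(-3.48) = -22.50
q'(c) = 5.3*c - 4.06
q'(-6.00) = -35.86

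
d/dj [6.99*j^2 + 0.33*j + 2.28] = 13.98*j + 0.33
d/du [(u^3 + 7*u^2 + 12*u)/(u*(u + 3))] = 1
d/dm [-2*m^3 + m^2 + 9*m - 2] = -6*m^2 + 2*m + 9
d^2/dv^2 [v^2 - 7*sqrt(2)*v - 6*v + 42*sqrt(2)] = 2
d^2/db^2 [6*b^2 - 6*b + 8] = 12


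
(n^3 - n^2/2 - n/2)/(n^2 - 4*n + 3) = n*(2*n + 1)/(2*(n - 3))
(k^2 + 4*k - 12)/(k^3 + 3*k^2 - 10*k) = (k + 6)/(k*(k + 5))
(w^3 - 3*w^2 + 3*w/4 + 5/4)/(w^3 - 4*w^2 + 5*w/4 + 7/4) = (2*w - 5)/(2*w - 7)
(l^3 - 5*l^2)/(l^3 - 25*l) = l/(l + 5)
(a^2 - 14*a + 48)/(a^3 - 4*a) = (a^2 - 14*a + 48)/(a*(a^2 - 4))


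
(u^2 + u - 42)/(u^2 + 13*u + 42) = (u - 6)/(u + 6)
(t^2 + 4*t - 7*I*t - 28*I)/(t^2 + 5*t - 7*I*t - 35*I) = (t + 4)/(t + 5)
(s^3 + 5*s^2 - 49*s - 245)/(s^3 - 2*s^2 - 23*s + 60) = (s^2 - 49)/(s^2 - 7*s + 12)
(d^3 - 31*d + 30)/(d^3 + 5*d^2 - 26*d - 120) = (d - 1)/(d + 4)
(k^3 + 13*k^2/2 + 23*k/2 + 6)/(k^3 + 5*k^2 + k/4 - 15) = 2*(2*k^2 + 5*k + 3)/(4*k^2 + 4*k - 15)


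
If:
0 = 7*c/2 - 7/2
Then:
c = 1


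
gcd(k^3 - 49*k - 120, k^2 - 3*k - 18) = k + 3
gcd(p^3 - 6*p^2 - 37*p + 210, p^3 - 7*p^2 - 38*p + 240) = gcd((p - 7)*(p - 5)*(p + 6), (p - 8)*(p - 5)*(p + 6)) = p^2 + p - 30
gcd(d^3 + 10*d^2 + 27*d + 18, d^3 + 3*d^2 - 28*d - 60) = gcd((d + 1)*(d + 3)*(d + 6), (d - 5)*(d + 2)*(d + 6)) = d + 6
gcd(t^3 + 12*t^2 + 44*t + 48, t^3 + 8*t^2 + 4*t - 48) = t^2 + 10*t + 24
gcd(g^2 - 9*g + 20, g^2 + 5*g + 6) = 1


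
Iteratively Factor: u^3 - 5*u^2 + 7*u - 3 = (u - 3)*(u^2 - 2*u + 1) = (u - 3)*(u - 1)*(u - 1)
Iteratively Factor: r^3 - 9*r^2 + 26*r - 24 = (r - 2)*(r^2 - 7*r + 12) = (r - 4)*(r - 2)*(r - 3)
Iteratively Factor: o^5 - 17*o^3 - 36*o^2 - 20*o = (o + 1)*(o^4 - o^3 - 16*o^2 - 20*o) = (o + 1)*(o + 2)*(o^3 - 3*o^2 - 10*o) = o*(o + 1)*(o + 2)*(o^2 - 3*o - 10) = o*(o + 1)*(o + 2)^2*(o - 5)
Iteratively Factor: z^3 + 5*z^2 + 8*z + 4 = (z + 2)*(z^2 + 3*z + 2) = (z + 1)*(z + 2)*(z + 2)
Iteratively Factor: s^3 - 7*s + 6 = (s - 2)*(s^2 + 2*s - 3) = (s - 2)*(s - 1)*(s + 3)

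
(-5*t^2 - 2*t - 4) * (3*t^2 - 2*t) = -15*t^4 + 4*t^3 - 8*t^2 + 8*t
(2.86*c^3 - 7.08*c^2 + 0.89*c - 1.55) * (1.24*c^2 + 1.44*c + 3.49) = 3.5464*c^5 - 4.6608*c^4 + 0.889800000000001*c^3 - 25.3496*c^2 + 0.8741*c - 5.4095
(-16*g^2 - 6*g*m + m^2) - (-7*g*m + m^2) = -16*g^2 + g*m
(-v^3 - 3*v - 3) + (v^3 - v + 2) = -4*v - 1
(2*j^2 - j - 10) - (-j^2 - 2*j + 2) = 3*j^2 + j - 12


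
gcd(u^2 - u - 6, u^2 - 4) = u + 2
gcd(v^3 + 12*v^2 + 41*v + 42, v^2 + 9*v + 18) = v + 3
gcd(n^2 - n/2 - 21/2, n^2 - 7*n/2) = n - 7/2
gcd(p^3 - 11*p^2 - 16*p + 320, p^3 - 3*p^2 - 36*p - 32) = p - 8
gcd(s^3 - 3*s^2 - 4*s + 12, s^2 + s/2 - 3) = s + 2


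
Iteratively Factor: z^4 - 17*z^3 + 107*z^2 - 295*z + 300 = (z - 5)*(z^3 - 12*z^2 + 47*z - 60) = (z - 5)*(z - 3)*(z^2 - 9*z + 20) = (z - 5)*(z - 4)*(z - 3)*(z - 5)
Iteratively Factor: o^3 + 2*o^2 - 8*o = (o - 2)*(o^2 + 4*o) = o*(o - 2)*(o + 4)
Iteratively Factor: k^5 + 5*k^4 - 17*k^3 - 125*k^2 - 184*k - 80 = (k + 1)*(k^4 + 4*k^3 - 21*k^2 - 104*k - 80) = (k + 1)^2*(k^3 + 3*k^2 - 24*k - 80) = (k + 1)^2*(k + 4)*(k^2 - k - 20) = (k - 5)*(k + 1)^2*(k + 4)*(k + 4)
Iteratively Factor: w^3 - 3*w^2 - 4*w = (w - 4)*(w^2 + w) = (w - 4)*(w + 1)*(w)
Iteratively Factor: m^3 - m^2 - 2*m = (m)*(m^2 - m - 2) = m*(m - 2)*(m + 1)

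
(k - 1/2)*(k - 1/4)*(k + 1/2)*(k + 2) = k^4 + 7*k^3/4 - 3*k^2/4 - 7*k/16 + 1/8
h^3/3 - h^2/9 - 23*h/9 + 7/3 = (h/3 + 1)*(h - 7/3)*(h - 1)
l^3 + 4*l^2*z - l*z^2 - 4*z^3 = (l - z)*(l + z)*(l + 4*z)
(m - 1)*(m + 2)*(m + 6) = m^3 + 7*m^2 + 4*m - 12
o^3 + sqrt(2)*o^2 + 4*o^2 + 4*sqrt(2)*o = o*(o + 4)*(o + sqrt(2))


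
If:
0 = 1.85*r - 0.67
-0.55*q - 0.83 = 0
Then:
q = -1.51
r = 0.36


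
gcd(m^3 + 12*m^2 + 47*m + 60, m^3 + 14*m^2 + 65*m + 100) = m^2 + 9*m + 20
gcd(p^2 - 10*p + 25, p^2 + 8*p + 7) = 1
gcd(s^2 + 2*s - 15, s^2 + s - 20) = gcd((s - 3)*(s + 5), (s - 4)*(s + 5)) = s + 5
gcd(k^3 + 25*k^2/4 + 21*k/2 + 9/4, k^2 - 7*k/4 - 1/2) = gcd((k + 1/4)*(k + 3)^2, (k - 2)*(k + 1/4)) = k + 1/4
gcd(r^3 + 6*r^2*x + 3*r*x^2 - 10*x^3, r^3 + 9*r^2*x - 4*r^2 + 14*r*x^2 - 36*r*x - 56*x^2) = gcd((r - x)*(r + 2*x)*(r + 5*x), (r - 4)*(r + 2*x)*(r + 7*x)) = r + 2*x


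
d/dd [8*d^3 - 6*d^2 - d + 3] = 24*d^2 - 12*d - 1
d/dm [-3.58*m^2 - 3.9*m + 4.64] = -7.16*m - 3.9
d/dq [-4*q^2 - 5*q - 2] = -8*q - 5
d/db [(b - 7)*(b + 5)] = 2*b - 2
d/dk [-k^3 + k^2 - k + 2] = -3*k^2 + 2*k - 1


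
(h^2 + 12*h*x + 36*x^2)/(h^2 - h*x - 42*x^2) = (-h - 6*x)/(-h + 7*x)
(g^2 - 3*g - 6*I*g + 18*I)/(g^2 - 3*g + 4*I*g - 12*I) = (g - 6*I)/(g + 4*I)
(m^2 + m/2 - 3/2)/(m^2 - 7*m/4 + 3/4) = 2*(2*m + 3)/(4*m - 3)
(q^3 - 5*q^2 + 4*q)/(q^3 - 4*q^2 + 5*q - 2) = q*(q - 4)/(q^2 - 3*q + 2)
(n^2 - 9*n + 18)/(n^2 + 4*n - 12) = (n^2 - 9*n + 18)/(n^2 + 4*n - 12)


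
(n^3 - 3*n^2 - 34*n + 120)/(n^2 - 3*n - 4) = (n^2 + n - 30)/(n + 1)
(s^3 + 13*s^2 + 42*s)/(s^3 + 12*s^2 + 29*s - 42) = s/(s - 1)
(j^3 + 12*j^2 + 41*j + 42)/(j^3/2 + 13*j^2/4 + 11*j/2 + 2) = 4*(j^2 + 10*j + 21)/(2*j^2 + 9*j + 4)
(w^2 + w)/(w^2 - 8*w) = (w + 1)/(w - 8)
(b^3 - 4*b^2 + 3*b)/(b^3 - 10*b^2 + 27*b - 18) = b/(b - 6)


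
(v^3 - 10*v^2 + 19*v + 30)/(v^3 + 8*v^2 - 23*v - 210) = (v^2 - 5*v - 6)/(v^2 + 13*v + 42)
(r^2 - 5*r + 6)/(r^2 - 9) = (r - 2)/(r + 3)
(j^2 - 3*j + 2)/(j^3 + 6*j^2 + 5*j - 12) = (j - 2)/(j^2 + 7*j + 12)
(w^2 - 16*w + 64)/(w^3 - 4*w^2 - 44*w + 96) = (w - 8)/(w^2 + 4*w - 12)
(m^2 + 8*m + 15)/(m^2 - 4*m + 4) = (m^2 + 8*m + 15)/(m^2 - 4*m + 4)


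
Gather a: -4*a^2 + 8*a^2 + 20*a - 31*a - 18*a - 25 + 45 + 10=4*a^2 - 29*a + 30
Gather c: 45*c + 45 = 45*c + 45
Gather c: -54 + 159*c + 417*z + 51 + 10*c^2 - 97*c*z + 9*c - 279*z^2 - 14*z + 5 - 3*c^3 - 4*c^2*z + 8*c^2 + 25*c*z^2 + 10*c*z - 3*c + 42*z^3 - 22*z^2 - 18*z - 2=-3*c^3 + c^2*(18 - 4*z) + c*(25*z^2 - 87*z + 165) + 42*z^3 - 301*z^2 + 385*z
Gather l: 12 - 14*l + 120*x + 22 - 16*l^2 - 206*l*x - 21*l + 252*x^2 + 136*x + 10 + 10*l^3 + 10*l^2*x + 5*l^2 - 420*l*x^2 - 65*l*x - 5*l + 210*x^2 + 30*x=10*l^3 + l^2*(10*x - 11) + l*(-420*x^2 - 271*x - 40) + 462*x^2 + 286*x + 44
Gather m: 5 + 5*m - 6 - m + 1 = 4*m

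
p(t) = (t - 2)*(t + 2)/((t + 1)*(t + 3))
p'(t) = -(t - 2)*(t + 2)/((t + 1)*(t + 3)^2) + (t - 2)/((t + 1)*(t + 3)) - (t - 2)*(t + 2)/((t + 1)^2*(t + 3)) + (t + 2)/((t + 1)*(t + 3)) = 2*(2*t^2 + 7*t + 8)/(t^4 + 8*t^3 + 22*t^2 + 24*t + 9)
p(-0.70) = -5.09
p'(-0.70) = 17.14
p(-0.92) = -18.95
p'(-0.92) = 234.95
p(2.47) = 0.11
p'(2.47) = 0.21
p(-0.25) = -1.91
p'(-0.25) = 3.00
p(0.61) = -0.62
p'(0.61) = 0.77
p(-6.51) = 1.98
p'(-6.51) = 0.25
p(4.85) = 0.43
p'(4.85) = 0.08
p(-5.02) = 2.61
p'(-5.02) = 0.71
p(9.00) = 0.64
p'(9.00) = 0.03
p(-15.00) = 1.32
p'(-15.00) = 0.03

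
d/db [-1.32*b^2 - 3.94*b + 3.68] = -2.64*b - 3.94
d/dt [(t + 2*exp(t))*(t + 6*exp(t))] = 8*t*exp(t) + 2*t + 24*exp(2*t) + 8*exp(t)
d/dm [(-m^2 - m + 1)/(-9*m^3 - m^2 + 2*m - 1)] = ((2*m + 1)*(9*m^3 + m^2 - 2*m + 1) - (m^2 + m - 1)*(27*m^2 + 2*m - 2))/(9*m^3 + m^2 - 2*m + 1)^2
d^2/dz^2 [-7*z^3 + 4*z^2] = 8 - 42*z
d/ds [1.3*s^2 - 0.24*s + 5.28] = 2.6*s - 0.24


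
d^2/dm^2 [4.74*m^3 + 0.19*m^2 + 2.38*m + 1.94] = 28.44*m + 0.38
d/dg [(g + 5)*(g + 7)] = 2*g + 12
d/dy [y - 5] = 1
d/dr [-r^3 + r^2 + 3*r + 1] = -3*r^2 + 2*r + 3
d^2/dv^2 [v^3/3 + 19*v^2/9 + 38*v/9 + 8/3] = 2*v + 38/9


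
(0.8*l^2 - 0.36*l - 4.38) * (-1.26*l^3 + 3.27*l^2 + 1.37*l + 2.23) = -1.008*l^5 + 3.0696*l^4 + 5.4376*l^3 - 13.0318*l^2 - 6.8034*l - 9.7674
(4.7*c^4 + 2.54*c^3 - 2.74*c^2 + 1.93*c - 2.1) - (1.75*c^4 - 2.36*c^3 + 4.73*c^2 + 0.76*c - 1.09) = 2.95*c^4 + 4.9*c^3 - 7.47*c^2 + 1.17*c - 1.01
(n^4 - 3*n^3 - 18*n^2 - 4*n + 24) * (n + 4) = n^5 + n^4 - 30*n^3 - 76*n^2 + 8*n + 96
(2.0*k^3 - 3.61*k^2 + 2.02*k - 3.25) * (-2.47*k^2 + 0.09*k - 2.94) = -4.94*k^5 + 9.0967*k^4 - 11.1943*k^3 + 18.8227*k^2 - 6.2313*k + 9.555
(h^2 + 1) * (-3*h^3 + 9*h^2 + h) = -3*h^5 + 9*h^4 - 2*h^3 + 9*h^2 + h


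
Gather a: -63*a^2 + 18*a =-63*a^2 + 18*a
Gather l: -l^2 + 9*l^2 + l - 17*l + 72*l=8*l^2 + 56*l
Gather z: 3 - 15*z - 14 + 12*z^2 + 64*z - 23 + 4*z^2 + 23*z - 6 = 16*z^2 + 72*z - 40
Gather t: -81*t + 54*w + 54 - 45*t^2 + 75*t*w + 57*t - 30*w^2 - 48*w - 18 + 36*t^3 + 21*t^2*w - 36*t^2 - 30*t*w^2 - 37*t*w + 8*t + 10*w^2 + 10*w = 36*t^3 + t^2*(21*w - 81) + t*(-30*w^2 + 38*w - 16) - 20*w^2 + 16*w + 36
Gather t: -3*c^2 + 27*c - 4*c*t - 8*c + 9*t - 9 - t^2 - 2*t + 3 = -3*c^2 + 19*c - t^2 + t*(7 - 4*c) - 6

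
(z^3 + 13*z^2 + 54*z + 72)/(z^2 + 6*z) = z + 7 + 12/z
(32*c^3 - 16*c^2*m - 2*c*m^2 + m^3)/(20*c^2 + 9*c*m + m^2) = (8*c^2 - 6*c*m + m^2)/(5*c + m)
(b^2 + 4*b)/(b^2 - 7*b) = (b + 4)/(b - 7)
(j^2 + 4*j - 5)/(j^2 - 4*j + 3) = (j + 5)/(j - 3)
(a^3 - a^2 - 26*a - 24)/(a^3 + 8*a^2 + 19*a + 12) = (a - 6)/(a + 3)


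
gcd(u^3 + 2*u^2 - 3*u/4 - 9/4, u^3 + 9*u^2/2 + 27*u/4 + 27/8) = u^2 + 3*u + 9/4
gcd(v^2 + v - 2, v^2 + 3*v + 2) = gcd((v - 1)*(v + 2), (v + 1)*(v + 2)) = v + 2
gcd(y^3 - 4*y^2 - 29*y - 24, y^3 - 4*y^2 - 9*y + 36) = y + 3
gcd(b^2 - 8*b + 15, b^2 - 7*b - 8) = 1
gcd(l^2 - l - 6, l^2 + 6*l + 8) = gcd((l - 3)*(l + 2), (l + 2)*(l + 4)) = l + 2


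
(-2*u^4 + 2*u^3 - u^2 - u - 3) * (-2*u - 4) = 4*u^5 + 4*u^4 - 6*u^3 + 6*u^2 + 10*u + 12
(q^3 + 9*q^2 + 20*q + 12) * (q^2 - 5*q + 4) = q^5 + 4*q^4 - 21*q^3 - 52*q^2 + 20*q + 48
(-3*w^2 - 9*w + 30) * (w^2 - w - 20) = -3*w^4 - 6*w^3 + 99*w^2 + 150*w - 600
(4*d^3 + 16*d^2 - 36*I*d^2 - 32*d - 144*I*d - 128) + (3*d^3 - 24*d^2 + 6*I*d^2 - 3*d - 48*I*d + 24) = 7*d^3 - 8*d^2 - 30*I*d^2 - 35*d - 192*I*d - 104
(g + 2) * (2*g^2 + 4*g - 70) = 2*g^3 + 8*g^2 - 62*g - 140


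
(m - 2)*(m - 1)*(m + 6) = m^3 + 3*m^2 - 16*m + 12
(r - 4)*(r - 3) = r^2 - 7*r + 12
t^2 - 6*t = t*(t - 6)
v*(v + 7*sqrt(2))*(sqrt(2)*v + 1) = sqrt(2)*v^3 + 15*v^2 + 7*sqrt(2)*v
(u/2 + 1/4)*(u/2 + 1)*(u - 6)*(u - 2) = u^4/4 - 11*u^3/8 - 7*u^2/4 + 11*u/2 + 3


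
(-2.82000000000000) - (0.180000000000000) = -3.00000000000000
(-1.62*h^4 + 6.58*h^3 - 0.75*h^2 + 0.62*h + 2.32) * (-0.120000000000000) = 0.1944*h^4 - 0.7896*h^3 + 0.09*h^2 - 0.0744*h - 0.2784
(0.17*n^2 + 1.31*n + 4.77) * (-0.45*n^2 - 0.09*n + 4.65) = -0.0765*n^4 - 0.6048*n^3 - 1.4739*n^2 + 5.6622*n + 22.1805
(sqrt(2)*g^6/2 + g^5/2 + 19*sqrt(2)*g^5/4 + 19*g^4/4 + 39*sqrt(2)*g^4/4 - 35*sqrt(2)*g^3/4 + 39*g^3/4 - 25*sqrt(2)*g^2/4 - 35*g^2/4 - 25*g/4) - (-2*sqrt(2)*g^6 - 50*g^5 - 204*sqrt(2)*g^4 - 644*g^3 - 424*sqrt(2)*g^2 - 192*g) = 5*sqrt(2)*g^6/2 + 19*sqrt(2)*g^5/4 + 101*g^5/2 + 19*g^4/4 + 855*sqrt(2)*g^4/4 - 35*sqrt(2)*g^3/4 + 2615*g^3/4 - 35*g^2/4 + 1671*sqrt(2)*g^2/4 + 743*g/4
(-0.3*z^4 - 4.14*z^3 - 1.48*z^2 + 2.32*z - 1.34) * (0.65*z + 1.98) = -0.195*z^5 - 3.285*z^4 - 9.1592*z^3 - 1.4224*z^2 + 3.7226*z - 2.6532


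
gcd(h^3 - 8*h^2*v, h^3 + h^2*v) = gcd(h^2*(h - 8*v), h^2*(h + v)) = h^2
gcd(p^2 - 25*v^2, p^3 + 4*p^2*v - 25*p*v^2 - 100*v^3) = p^2 - 25*v^2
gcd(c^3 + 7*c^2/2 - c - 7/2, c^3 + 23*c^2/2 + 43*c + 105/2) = c + 7/2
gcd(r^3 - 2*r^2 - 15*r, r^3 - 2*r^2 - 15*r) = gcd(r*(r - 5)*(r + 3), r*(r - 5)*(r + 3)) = r^3 - 2*r^2 - 15*r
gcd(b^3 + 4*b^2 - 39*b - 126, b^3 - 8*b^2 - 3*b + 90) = b^2 - 3*b - 18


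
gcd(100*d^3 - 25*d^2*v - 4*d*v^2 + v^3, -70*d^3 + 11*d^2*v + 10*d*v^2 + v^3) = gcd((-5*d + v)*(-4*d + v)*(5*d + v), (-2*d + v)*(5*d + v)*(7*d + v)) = 5*d + v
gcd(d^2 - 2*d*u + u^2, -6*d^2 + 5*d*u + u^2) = -d + u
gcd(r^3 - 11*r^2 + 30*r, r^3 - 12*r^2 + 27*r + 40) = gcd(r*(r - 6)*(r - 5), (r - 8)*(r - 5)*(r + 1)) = r - 5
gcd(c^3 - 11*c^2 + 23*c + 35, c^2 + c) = c + 1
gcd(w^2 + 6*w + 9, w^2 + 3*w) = w + 3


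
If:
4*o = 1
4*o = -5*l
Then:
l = -1/5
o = 1/4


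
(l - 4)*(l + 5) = l^2 + l - 20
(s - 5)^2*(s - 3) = s^3 - 13*s^2 + 55*s - 75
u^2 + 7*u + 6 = (u + 1)*(u + 6)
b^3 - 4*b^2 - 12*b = b*(b - 6)*(b + 2)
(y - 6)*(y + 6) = y^2 - 36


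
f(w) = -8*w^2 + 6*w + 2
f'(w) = 6 - 16*w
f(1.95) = -16.72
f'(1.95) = -25.20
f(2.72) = -40.87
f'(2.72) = -37.52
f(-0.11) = 1.24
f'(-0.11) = 7.76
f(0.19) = 2.85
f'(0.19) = 2.96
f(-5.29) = -253.61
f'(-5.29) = 90.64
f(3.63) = -81.64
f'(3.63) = -52.08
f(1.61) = -9.08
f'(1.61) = -19.76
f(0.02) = 2.12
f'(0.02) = 5.68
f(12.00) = -1078.00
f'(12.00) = -186.00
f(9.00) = -592.00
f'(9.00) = -138.00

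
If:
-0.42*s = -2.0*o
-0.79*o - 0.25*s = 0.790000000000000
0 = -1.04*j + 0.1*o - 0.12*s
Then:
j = 0.18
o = -0.40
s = -1.90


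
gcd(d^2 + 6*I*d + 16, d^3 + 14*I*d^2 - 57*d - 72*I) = d + 8*I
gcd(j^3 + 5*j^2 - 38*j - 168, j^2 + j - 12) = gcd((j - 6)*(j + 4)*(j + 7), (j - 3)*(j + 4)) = j + 4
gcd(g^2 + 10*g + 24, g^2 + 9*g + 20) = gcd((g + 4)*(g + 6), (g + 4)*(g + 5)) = g + 4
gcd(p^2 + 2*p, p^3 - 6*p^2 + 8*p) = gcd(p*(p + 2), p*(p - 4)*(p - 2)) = p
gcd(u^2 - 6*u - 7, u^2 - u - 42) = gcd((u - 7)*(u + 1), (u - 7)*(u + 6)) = u - 7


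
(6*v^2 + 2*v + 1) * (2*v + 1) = 12*v^3 + 10*v^2 + 4*v + 1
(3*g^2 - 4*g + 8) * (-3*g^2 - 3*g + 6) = -9*g^4 + 3*g^3 + 6*g^2 - 48*g + 48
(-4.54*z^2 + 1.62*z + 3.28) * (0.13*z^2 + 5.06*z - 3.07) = -0.5902*z^4 - 22.7618*z^3 + 22.5614*z^2 + 11.6234*z - 10.0696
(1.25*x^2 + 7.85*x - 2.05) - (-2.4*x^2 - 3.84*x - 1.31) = 3.65*x^2 + 11.69*x - 0.74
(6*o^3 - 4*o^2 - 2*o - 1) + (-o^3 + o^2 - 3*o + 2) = 5*o^3 - 3*o^2 - 5*o + 1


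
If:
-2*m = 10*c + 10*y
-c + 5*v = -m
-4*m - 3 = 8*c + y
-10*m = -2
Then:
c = -94/175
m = 1/5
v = -129/875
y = 87/175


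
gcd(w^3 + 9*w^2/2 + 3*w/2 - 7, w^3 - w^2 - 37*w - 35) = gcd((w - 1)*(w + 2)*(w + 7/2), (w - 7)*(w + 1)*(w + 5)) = 1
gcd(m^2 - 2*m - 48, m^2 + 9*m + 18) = m + 6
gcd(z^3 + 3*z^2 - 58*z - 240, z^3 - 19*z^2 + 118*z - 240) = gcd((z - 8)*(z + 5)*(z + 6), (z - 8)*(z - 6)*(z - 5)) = z - 8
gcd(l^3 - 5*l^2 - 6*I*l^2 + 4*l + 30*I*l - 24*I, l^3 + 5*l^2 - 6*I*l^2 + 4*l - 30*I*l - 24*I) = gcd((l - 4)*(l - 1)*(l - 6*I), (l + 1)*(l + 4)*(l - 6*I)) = l - 6*I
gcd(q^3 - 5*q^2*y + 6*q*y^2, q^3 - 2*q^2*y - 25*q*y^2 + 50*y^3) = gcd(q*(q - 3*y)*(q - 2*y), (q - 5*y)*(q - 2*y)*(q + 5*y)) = -q + 2*y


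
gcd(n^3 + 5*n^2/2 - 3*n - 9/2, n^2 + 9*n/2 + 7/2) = n + 1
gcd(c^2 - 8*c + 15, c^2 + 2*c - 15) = c - 3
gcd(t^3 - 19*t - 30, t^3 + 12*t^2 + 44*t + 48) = t + 2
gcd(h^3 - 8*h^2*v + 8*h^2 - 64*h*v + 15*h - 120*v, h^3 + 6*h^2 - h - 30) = h^2 + 8*h + 15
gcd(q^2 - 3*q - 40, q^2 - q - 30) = q + 5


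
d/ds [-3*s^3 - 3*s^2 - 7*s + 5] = -9*s^2 - 6*s - 7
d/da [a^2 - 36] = 2*a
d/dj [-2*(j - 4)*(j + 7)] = -4*j - 6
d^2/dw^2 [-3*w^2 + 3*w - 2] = -6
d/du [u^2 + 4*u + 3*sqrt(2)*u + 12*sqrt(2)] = 2*u + 4 + 3*sqrt(2)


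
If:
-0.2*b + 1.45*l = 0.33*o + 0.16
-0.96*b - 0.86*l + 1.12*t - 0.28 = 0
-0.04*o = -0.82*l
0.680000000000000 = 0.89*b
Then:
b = 0.76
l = -0.06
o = -1.21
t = 0.86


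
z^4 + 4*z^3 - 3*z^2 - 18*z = z*(z - 2)*(z + 3)^2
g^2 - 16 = (g - 4)*(g + 4)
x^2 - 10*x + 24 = (x - 6)*(x - 4)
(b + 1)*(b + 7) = b^2 + 8*b + 7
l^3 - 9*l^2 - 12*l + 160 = (l - 8)*(l - 5)*(l + 4)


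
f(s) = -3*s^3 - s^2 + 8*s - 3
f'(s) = -9*s^2 - 2*s + 8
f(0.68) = 1.03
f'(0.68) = 2.48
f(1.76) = -8.37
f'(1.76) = -23.40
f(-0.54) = -7.14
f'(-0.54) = 6.46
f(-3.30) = 67.52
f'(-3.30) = -83.41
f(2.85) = -57.77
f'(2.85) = -70.80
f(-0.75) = -8.30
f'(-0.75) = 4.44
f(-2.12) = 4.13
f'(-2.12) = -28.21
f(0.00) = -3.00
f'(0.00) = 8.00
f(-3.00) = 45.00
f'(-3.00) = -67.00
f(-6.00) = 561.00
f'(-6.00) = -304.00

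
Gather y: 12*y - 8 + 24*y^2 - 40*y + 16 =24*y^2 - 28*y + 8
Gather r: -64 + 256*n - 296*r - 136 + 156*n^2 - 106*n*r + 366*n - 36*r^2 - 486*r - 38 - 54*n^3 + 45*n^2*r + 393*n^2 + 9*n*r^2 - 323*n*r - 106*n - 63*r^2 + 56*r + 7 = -54*n^3 + 549*n^2 + 516*n + r^2*(9*n - 99) + r*(45*n^2 - 429*n - 726) - 231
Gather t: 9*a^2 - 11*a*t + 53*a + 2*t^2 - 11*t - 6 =9*a^2 + 53*a + 2*t^2 + t*(-11*a - 11) - 6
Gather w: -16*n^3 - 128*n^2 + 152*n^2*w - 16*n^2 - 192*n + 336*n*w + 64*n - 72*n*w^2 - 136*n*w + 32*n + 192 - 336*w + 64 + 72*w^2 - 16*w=-16*n^3 - 144*n^2 - 96*n + w^2*(72 - 72*n) + w*(152*n^2 + 200*n - 352) + 256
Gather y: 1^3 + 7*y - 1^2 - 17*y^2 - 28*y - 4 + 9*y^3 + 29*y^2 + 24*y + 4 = 9*y^3 + 12*y^2 + 3*y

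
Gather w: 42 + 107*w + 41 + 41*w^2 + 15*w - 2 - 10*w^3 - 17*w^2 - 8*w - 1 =-10*w^3 + 24*w^2 + 114*w + 80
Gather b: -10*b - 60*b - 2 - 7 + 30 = 21 - 70*b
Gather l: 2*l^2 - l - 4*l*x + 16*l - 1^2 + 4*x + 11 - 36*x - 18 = 2*l^2 + l*(15 - 4*x) - 32*x - 8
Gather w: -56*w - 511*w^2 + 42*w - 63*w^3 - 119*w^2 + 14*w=-63*w^3 - 630*w^2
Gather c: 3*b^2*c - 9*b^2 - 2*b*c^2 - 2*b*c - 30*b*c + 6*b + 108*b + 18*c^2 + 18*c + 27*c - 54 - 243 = -9*b^2 + 114*b + c^2*(18 - 2*b) + c*(3*b^2 - 32*b + 45) - 297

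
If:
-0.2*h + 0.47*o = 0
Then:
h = 2.35*o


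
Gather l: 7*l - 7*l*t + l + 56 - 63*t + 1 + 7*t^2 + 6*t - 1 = l*(8 - 7*t) + 7*t^2 - 57*t + 56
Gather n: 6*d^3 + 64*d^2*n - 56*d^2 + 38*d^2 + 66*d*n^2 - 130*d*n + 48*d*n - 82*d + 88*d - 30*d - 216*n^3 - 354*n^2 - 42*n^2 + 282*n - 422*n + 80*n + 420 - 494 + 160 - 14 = 6*d^3 - 18*d^2 - 24*d - 216*n^3 + n^2*(66*d - 396) + n*(64*d^2 - 82*d - 60) + 72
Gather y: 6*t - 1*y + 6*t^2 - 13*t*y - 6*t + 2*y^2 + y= 6*t^2 - 13*t*y + 2*y^2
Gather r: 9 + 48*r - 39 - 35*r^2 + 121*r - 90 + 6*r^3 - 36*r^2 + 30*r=6*r^3 - 71*r^2 + 199*r - 120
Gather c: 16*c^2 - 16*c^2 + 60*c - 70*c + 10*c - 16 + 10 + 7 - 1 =0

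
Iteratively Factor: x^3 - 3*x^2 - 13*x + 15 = (x - 5)*(x^2 + 2*x - 3) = (x - 5)*(x - 1)*(x + 3)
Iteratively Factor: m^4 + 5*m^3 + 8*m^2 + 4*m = (m + 2)*(m^3 + 3*m^2 + 2*m) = m*(m + 2)*(m^2 + 3*m + 2) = m*(m + 2)^2*(m + 1)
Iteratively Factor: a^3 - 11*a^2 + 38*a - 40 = (a - 2)*(a^2 - 9*a + 20) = (a - 4)*(a - 2)*(a - 5)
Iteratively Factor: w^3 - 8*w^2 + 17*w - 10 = (w - 5)*(w^2 - 3*w + 2) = (w - 5)*(w - 2)*(w - 1)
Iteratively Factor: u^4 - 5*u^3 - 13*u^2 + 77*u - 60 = (u - 3)*(u^3 - 2*u^2 - 19*u + 20) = (u - 5)*(u - 3)*(u^2 + 3*u - 4) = (u - 5)*(u - 3)*(u - 1)*(u + 4)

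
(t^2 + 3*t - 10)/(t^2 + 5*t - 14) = (t + 5)/(t + 7)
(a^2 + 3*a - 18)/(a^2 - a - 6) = (a + 6)/(a + 2)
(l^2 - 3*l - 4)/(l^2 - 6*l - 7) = (l - 4)/(l - 7)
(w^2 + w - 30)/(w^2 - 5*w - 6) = (-w^2 - w + 30)/(-w^2 + 5*w + 6)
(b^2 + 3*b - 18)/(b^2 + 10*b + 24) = (b - 3)/(b + 4)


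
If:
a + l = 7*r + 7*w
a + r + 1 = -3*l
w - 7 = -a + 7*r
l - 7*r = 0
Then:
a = 343/75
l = -133/75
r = -19/75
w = 49/75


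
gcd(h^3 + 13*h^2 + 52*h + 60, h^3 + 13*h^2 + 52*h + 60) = h^3 + 13*h^2 + 52*h + 60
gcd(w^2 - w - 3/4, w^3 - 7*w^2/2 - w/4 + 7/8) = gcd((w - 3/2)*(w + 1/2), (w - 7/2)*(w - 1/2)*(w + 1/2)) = w + 1/2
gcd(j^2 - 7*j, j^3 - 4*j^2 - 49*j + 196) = j - 7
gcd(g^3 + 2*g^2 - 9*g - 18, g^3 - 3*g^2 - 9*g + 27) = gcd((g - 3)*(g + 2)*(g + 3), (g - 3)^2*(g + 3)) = g^2 - 9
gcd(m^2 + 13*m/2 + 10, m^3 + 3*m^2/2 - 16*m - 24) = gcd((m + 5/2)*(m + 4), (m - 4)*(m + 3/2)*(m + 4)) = m + 4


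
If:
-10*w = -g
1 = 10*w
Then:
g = 1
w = 1/10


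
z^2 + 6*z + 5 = (z + 1)*(z + 5)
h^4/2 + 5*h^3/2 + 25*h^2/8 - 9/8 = (h/2 + 1/2)*(h - 1/2)*(h + 3/2)*(h + 3)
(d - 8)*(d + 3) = d^2 - 5*d - 24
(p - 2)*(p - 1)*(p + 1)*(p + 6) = p^4 + 4*p^3 - 13*p^2 - 4*p + 12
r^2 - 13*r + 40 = (r - 8)*(r - 5)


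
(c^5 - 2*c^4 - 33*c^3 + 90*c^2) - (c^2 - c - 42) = c^5 - 2*c^4 - 33*c^3 + 89*c^2 + c + 42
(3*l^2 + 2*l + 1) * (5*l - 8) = 15*l^3 - 14*l^2 - 11*l - 8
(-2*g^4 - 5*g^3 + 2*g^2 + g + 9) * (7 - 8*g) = 16*g^5 + 26*g^4 - 51*g^3 + 6*g^2 - 65*g + 63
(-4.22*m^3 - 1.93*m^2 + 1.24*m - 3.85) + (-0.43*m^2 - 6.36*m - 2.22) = -4.22*m^3 - 2.36*m^2 - 5.12*m - 6.07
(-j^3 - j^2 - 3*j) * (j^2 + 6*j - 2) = -j^5 - 7*j^4 - 7*j^3 - 16*j^2 + 6*j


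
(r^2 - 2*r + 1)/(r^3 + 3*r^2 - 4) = (r - 1)/(r^2 + 4*r + 4)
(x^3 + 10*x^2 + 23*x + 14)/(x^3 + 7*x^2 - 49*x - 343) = (x^2 + 3*x + 2)/(x^2 - 49)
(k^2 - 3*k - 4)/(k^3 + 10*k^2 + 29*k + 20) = (k - 4)/(k^2 + 9*k + 20)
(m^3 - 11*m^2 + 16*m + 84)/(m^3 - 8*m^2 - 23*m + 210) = (m + 2)/(m + 5)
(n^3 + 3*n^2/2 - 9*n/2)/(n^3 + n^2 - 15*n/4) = 2*(n + 3)/(2*n + 5)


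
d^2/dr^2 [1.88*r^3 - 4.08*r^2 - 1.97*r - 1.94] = 11.28*r - 8.16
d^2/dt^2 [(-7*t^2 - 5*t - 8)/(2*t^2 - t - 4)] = 4*(-17*t^3 - 132*t^2 - 36*t - 82)/(8*t^6 - 12*t^5 - 42*t^4 + 47*t^3 + 84*t^2 - 48*t - 64)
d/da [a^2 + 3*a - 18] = 2*a + 3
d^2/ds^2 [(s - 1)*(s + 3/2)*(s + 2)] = 6*s + 5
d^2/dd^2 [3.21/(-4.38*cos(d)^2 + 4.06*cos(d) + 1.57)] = (-246.327696*(1 - cos(d)^2)^2 + 171.248364*cos(d)^3 - 264.371748*cos(d)^2 - 322.035546*cos(d) + 396.30018)/(-4.38*cos(d)^2 + 4.06*cos(d) + 1.57)^3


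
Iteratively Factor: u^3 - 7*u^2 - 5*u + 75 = (u - 5)*(u^2 - 2*u - 15) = (u - 5)^2*(u + 3)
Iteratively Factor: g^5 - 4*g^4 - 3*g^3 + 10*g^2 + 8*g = (g + 1)*(g^4 - 5*g^3 + 2*g^2 + 8*g) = (g + 1)^2*(g^3 - 6*g^2 + 8*g) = (g - 4)*(g + 1)^2*(g^2 - 2*g) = (g - 4)*(g - 2)*(g + 1)^2*(g)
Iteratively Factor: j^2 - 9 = (j - 3)*(j + 3)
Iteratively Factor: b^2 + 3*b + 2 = (b + 2)*(b + 1)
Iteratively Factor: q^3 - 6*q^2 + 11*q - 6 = (q - 2)*(q^2 - 4*q + 3) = (q - 3)*(q - 2)*(q - 1)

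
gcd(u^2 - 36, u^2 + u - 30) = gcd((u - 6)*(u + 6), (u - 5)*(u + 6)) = u + 6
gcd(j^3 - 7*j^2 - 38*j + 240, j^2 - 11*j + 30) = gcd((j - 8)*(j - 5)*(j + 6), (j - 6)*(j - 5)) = j - 5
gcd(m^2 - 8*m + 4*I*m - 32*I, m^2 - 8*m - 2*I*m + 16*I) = m - 8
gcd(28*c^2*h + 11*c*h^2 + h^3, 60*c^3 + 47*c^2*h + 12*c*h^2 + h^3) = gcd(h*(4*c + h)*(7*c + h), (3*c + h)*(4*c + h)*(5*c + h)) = 4*c + h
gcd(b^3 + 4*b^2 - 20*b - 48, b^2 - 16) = b - 4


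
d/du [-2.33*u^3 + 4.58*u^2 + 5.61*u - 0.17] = -6.99*u^2 + 9.16*u + 5.61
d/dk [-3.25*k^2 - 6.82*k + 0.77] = -6.5*k - 6.82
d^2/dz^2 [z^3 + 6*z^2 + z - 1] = 6*z + 12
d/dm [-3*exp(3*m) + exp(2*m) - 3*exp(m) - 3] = (-9*exp(2*m) + 2*exp(m) - 3)*exp(m)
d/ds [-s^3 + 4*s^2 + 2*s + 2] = -3*s^2 + 8*s + 2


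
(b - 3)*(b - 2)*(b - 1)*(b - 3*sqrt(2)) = b^4 - 6*b^3 - 3*sqrt(2)*b^3 + 11*b^2 + 18*sqrt(2)*b^2 - 33*sqrt(2)*b - 6*b + 18*sqrt(2)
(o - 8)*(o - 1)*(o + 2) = o^3 - 7*o^2 - 10*o + 16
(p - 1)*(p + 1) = p^2 - 1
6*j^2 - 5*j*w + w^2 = (-3*j + w)*(-2*j + w)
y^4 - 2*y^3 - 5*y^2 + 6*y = y*(y - 3)*(y - 1)*(y + 2)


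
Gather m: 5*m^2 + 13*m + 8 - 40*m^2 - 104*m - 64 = -35*m^2 - 91*m - 56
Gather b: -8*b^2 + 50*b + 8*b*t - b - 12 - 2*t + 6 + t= -8*b^2 + b*(8*t + 49) - t - 6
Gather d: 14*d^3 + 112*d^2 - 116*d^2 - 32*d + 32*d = 14*d^3 - 4*d^2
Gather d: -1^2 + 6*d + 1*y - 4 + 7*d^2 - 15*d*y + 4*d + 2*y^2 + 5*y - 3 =7*d^2 + d*(10 - 15*y) + 2*y^2 + 6*y - 8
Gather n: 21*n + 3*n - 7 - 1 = 24*n - 8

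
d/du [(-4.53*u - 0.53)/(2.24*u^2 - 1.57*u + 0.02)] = (10.1472*u^2 + 2.3744*u - 0.9227)/(5.0176*u^4 - 7.0336*u^3 + 2.5545*u^2 - 0.0628*u + 0.0004)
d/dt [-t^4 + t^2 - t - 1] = -4*t^3 + 2*t - 1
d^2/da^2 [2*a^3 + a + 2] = 12*a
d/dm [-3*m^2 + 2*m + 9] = 2 - 6*m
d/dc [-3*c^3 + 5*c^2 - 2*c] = -9*c^2 + 10*c - 2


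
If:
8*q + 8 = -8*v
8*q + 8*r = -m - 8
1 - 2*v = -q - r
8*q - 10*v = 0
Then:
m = 64/9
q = -5/9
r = -4/3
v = -4/9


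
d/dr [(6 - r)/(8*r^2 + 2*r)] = (2*r^2 - 24*r - 3)/(r^2*(16*r^2 + 8*r + 1))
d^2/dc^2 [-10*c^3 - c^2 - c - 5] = -60*c - 2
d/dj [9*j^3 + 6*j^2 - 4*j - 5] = 27*j^2 + 12*j - 4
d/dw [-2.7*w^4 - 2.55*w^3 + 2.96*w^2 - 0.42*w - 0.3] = -10.8*w^3 - 7.65*w^2 + 5.92*w - 0.42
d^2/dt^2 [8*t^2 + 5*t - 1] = 16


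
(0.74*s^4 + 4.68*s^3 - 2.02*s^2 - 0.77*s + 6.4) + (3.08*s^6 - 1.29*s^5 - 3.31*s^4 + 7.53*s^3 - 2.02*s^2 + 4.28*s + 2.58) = 3.08*s^6 - 1.29*s^5 - 2.57*s^4 + 12.21*s^3 - 4.04*s^2 + 3.51*s + 8.98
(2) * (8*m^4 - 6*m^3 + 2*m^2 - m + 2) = 16*m^4 - 12*m^3 + 4*m^2 - 2*m + 4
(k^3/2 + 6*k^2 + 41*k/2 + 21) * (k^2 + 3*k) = k^5/2 + 15*k^4/2 + 77*k^3/2 + 165*k^2/2 + 63*k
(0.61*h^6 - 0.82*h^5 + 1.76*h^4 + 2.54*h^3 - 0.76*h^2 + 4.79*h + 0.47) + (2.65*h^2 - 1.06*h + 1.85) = 0.61*h^6 - 0.82*h^5 + 1.76*h^4 + 2.54*h^3 + 1.89*h^2 + 3.73*h + 2.32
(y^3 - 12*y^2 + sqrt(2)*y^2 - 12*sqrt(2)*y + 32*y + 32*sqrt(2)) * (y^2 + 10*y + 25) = y^5 - 2*y^4 + sqrt(2)*y^4 - 63*y^3 - 2*sqrt(2)*y^3 - 63*sqrt(2)*y^2 + 20*y^2 + 20*sqrt(2)*y + 800*y + 800*sqrt(2)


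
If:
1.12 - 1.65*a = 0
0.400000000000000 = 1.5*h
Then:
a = 0.68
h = 0.27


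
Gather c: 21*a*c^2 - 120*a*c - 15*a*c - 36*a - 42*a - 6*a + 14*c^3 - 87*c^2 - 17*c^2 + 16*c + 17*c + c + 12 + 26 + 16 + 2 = -84*a + 14*c^3 + c^2*(21*a - 104) + c*(34 - 135*a) + 56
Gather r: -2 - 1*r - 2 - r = -2*r - 4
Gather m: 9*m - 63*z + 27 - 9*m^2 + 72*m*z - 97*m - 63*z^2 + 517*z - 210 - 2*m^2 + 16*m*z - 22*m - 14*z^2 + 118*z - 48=-11*m^2 + m*(88*z - 110) - 77*z^2 + 572*z - 231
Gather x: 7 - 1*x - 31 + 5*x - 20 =4*x - 44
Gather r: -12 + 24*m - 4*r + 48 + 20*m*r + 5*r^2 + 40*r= 24*m + 5*r^2 + r*(20*m + 36) + 36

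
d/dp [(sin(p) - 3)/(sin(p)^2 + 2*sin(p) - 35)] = (6*sin(p) + cos(p)^2 - 30)*cos(p)/(sin(p)^2 + 2*sin(p) - 35)^2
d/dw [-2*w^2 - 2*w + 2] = -4*w - 2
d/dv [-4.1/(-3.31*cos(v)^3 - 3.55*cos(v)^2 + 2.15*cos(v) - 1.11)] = (40.713*cos(v)^2 + 29.11*cos(v) - 8.815)*sin(v)/(3.31*cos(v)^3 + 3.55*cos(v)^2 - 2.15*cos(v) + 1.11)^2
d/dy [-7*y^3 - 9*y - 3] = -21*y^2 - 9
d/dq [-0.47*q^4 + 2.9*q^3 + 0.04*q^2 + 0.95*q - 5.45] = -1.88*q^3 + 8.7*q^2 + 0.08*q + 0.95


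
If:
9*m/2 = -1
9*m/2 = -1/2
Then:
No Solution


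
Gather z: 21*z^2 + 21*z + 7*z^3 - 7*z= 7*z^3 + 21*z^2 + 14*z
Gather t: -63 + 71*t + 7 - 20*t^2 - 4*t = -20*t^2 + 67*t - 56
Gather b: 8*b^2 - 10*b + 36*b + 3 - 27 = 8*b^2 + 26*b - 24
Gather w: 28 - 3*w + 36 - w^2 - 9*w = -w^2 - 12*w + 64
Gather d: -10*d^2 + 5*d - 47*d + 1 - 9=-10*d^2 - 42*d - 8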